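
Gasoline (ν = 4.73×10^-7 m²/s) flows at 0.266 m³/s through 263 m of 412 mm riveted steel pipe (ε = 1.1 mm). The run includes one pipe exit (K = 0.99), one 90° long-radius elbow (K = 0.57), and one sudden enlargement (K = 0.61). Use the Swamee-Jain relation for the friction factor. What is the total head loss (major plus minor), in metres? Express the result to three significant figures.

H_L ≈ 3.74 m

V = 4Q/(πD²) = 1.995 m/s; V²/2g = 0.2029 m
Re = 1.74×10^6, ε/D = 0.00267 → f = 0.02546 (Swamee-Jain)
Major: h_f = f(L/D)·V²/2g = 0.02546·638.3·0.2029 = 3.298 m
Minor: ΣK = 2.17; h_m = ΣK·V²/2g = 0.4403 m
Total H_L = 3.298 + 0.4403 = 3.738 m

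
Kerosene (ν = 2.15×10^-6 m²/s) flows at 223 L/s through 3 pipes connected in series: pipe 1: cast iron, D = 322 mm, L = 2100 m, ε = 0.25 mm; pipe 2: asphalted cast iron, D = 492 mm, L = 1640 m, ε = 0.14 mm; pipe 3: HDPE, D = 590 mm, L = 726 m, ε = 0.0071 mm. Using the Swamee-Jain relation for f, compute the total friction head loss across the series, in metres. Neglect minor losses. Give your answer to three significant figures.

Pipe 1: V = 2.738 m/s, Re = 4.10×10^5, ε/D = 7.76×10^-4, f = 0.01947, h_1 = f(L/D)V²/2g = 48.52 m
Pipe 2: V = 1.173 m/s, Re = 2.68×10^5, ε/D = 2.85×10^-4, f = 0.01714, h_2 = f(L/D)V²/2g = 4.006 m
Pipe 3: V = 0.8157 m/s, Re = 2.24×10^5, ε/D = 1.20×10^-5, f = 0.01532, h_3 = f(L/D)V²/2g = 0.6390 m
Series → Q common, losses add: H = Σh = 53.17 m

H ≈ 53.2 m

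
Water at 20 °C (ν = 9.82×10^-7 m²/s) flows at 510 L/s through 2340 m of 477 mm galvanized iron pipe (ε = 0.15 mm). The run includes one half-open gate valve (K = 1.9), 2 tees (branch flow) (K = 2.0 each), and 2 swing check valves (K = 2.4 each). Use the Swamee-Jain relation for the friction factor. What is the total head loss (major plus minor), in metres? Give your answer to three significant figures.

H_L ≈ 36.4 m

V = 4Q/(πD²) = 2.854 m/s; V²/2g = 0.4151 m
Re = 1.39×10^6, ε/D = 3.14×10^-4 → f = 0.01569 (Swamee-Jain)
Major: h_f = f(L/D)·V²/2g = 0.01569·4906·0.4151 = 31.96 m
Minor: ΣK = 10.7; h_m = ΣK·V²/2g = 4.442 m
Total H_L = 31.96 + 4.442 = 36.40 m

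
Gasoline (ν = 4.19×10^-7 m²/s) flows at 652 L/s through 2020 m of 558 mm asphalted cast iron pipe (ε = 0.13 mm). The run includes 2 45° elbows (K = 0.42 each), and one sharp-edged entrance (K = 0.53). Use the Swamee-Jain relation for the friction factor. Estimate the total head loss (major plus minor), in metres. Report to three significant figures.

H_L ≈ 19.5 m

V = 4Q/(πD²) = 2.666 m/s; V²/2g = 0.3623 m
Re = 3.55×10^6, ε/D = 2.33×10^-4 → f = 0.01449 (Swamee-Jain)
Major: h_f = f(L/D)·V²/2g = 0.01449·3620·0.3623 = 19.01 m
Minor: ΣK = 1.37; h_m = ΣK·V²/2g = 0.4964 m
Total H_L = 19.01 + 0.4964 = 19.51 m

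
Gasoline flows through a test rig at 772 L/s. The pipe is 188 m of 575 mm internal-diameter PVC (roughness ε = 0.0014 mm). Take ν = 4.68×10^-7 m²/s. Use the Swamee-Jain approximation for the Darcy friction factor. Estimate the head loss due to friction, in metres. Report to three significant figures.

h_f ≈ 1.41 m

V = 4Q/(πD²) = 4·0.772/(π·0.575²) = 2.973 m/s
Re = VD/ν = 2.973·0.575/4.68×10^-7 = 3.65×10^6 → turbulent
ε/D = 0.0014/575 = 2.43×10^-6
Swamee-Jain: f = 0.009578
h_f = f(L/D)V²/(2g) = 0.009578·(188/0.575)·2.973²/(2·9.81) = 1.411 m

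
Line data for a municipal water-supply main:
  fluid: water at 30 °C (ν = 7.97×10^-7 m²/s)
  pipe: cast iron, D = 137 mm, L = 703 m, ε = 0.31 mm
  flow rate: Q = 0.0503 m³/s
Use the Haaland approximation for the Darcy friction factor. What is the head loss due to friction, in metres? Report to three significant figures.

h_f ≈ 74.6 m

V = 4Q/(πD²) = 4·0.0503/(π·0.137²) = 3.412 m/s
Re = VD/ν = 3.412·0.137/7.97×10^-7 = 5.87×10^5 → turbulent
ε/D = 0.31/137 = 0.00226
Haaland: f = 0.02451
h_f = f(L/D)V²/(2g) = 0.02451·(703/0.137)·3.412²/(2·9.81) = 74.64 m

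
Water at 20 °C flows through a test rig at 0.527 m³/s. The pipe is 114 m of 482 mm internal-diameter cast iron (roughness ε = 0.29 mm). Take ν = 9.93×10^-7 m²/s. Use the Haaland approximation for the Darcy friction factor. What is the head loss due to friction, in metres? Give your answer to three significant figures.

V = 4Q/(πD²) = 4·0.527/(π·0.482²) = 2.888 m/s
Re = VD/ν = 2.888·0.482/9.93×10^-7 = 1.40×10^6 → turbulent
ε/D = 0.29/482 = 6.02×10^-4
Haaland: f = 0.01773
h_f = f(L/D)V²/(2g) = 0.01773·(114/0.482)·2.888²/(2·9.81) = 1.783 m

h_f ≈ 1.78 m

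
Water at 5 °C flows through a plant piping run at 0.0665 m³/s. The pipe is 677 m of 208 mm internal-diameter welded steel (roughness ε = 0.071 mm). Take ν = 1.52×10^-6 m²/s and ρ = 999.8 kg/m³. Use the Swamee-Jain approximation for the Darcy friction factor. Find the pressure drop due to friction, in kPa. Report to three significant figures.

V = 4Q/(πD²) = 4·0.0665/(π·0.208²) = 1.957 m/s
Re = VD/ν = 1.957·0.208/1.52×10^-6 = 2.68×10^5 → turbulent
ε/D = 0.071/208 = 3.41×10^-4
Swamee-Jain: f = 0.01752
h_f = f(L/D)V²/(2g) = 0.01752·(677/0.208)·1.957²/(2·9.81) = 11.13 m
Δp = ρg·h_f = 999.8·9.81·11.13 = 109.2 kPa

Δp ≈ 109 kPa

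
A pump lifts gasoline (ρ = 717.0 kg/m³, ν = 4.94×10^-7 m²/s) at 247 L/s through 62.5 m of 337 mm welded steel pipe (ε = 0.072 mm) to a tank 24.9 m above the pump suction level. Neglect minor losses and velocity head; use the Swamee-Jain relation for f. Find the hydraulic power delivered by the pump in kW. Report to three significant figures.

V = 4Q/(πD²) = 2.769 m/s; Re = 1.89×10^6; ε/D = 2.14×10^-4; f = 0.01451
h_f = f(L/D)V²/2g = 1.052 m
Total head H = z + h_f = 24.9 + 1.052 = 25.95 m
P_hyd = ρgQH = 717.0·9.81·0.247·25.95 = 45.09 kW

P_hyd ≈ 45.1 kW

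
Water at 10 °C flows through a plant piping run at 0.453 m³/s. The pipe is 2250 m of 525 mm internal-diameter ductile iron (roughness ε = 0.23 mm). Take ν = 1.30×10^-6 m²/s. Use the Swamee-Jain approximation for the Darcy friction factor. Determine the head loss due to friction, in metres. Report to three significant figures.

V = 4Q/(πD²) = 4·0.453/(π·0.525²) = 2.093 m/s
Re = VD/ν = 2.093·0.525/1.30×10^-6 = 8.45×10^5 → turbulent
ε/D = 0.23/525 = 4.38×10^-4
Swamee-Jain: f = 0.01697
h_f = f(L/D)V²/(2g) = 0.01697·(2250/0.525)·2.093²/(2·9.81) = 16.23 m

h_f ≈ 16.2 m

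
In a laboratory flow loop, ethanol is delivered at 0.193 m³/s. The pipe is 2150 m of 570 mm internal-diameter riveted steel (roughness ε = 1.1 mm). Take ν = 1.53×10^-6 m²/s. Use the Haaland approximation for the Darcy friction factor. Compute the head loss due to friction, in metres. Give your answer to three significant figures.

h_f ≈ 2.62 m

V = 4Q/(πD²) = 4·0.193/(π·0.570²) = 0.7563 m/s
Re = VD/ν = 0.7563·0.570/1.53×10^-6 = 2.82×10^5 → turbulent
ε/D = 1.1/570 = 0.00193
Haaland: f = 0.02382
h_f = f(L/D)V²/(2g) = 0.02382·(2150/0.570)·0.7563²/(2·9.81) = 2.620 m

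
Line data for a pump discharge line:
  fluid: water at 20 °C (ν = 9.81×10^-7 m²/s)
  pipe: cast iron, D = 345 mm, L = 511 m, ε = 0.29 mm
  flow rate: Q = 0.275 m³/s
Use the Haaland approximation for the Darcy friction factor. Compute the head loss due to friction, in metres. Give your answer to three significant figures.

V = 4Q/(πD²) = 4·0.275/(π·0.345²) = 2.942 m/s
Re = VD/ν = 2.942·0.345/9.81×10^-7 = 1.03×10^6 → turbulent
ε/D = 0.29/345 = 8.41×10^-4
Haaland: f = 0.01916
h_f = f(L/D)V²/(2g) = 0.01916·(511/0.345)·2.942²/(2·9.81) = 12.52 m

h_f ≈ 12.5 m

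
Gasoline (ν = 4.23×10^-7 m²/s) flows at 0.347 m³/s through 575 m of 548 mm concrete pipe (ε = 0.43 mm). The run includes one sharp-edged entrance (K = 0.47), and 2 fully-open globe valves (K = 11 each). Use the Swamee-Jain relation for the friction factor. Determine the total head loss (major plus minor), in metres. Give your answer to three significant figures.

H_L ≈ 4.65 m

V = 4Q/(πD²) = 1.471 m/s; V²/2g = 0.1103 m
Re = 1.91×10^6, ε/D = 7.85×10^-4 → f = 0.01878 (Swamee-Jain)
Major: h_f = f(L/D)·V²/2g = 0.01878·1049·0.1103 = 2.174 m
Minor: ΣK = 22.5; h_m = ΣK·V²/2g = 2.479 m
Total H_L = 2.174 + 2.479 = 4.653 m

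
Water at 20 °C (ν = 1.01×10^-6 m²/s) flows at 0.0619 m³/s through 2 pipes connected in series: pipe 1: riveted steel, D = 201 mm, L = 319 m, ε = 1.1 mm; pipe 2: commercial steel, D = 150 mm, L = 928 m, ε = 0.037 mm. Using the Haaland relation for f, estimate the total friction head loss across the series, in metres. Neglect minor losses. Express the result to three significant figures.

Pipe 1: V = 1.951 m/s, Re = 3.88×10^5, ε/D = 0.00547, f = 0.03149, h_1 = f(L/D)V²/2g = 9.693 m
Pipe 2: V = 3.503 m/s, Re = 5.20×10^5, ε/D = 2.47×10^-4, f = 0.01567, h_2 = f(L/D)V²/2g = 60.61 m
Series → Q common, losses add: H = Σh = 70.30 m

H ≈ 70.3 m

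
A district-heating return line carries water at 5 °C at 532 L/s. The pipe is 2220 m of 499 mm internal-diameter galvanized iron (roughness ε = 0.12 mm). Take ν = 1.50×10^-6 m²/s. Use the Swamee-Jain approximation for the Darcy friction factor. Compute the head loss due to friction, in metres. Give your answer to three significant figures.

V = 4Q/(πD²) = 4·0.532/(π·0.499²) = 2.720 m/s
Re = VD/ν = 2.720·0.499/1.50×10^-6 = 9.05×10^5 → turbulent
ε/D = 0.12/499 = 2.40×10^-4
Swamee-Jain: f = 0.01527
h_f = f(L/D)V²/(2g) = 0.01527·(2220/0.499)·2.720²/(2·9.81) = 25.63 m

h_f ≈ 25.6 m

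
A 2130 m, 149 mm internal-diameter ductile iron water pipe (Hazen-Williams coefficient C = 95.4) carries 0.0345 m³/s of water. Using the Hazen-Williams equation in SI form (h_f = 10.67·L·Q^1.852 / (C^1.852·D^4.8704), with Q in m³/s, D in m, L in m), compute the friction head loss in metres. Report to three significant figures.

h_f = 10.67·2130·0.0345^1.852 / (95.4^1.852·0.149^4.8704) = 102.2 m

h_f ≈ 102 m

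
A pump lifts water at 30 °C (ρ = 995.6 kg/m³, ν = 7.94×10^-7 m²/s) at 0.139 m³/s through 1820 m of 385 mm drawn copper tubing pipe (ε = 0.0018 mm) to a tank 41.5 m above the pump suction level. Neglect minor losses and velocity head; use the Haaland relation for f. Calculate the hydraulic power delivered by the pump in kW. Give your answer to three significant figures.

V = 4Q/(πD²) = 1.194 m/s; Re = 5.79×10^5; ε/D = 4.68×10^-6; f = 0.01278
h_f = f(L/D)V²/2g = 4.391 m
Total head H = z + h_f = 41.5 + 4.391 = 45.89 m
P_hyd = ρgQH = 995.6·9.81·0.139·45.89 = 62.30 kW

P_hyd ≈ 62.3 kW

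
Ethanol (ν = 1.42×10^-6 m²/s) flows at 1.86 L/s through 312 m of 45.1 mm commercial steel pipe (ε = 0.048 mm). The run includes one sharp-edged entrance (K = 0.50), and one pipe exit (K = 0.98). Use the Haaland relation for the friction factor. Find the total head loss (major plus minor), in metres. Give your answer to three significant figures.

H_L ≈ 12.0 m

V = 4Q/(πD²) = 1.164 m/s; V²/2g = 0.06909 m
Re = 3.70×10^4, ε/D = 0.00106 → f = 0.02495 (Haaland)
Major: h_f = f(L/D)·V²/2g = 0.02495·6918·0.06909 = 11.93 m
Minor: ΣK = 1.48; h_m = ΣK·V²/2g = 0.1023 m
Total H_L = 11.93 + 0.1023 = 12.03 m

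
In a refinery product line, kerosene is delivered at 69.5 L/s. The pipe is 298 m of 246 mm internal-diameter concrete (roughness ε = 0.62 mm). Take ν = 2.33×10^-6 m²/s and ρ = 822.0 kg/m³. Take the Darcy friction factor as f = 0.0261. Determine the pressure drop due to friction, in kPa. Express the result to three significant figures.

Δp ≈ 27.8 kPa

V = 4Q/(πD²) = 4·0.0695/(π·0.246²) = 1.462 m/s
h_f = f(L/D)V²/(2g) = 0.02610·(298/0.246)·1.462²/(2·9.81) = 3.446 m
Δp = ρg·h_f = 822.0·9.81·3.446 = 27.79 kPa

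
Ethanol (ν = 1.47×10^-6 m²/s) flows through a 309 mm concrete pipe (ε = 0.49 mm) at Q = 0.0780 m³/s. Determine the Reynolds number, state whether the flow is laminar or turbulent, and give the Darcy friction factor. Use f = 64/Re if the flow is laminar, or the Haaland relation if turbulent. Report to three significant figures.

V = 4Q/(πD²) = 1.040 m/s
Re = VD/ν = 1.040·0.309/1.47×10^-6 = 2.19×10^5
Re > 4000 → turbulent; ε/D = 0.00159
Haaland: f = 0.02292

Re ≈ 2.19×10^5; turbulent; f ≈ 0.0229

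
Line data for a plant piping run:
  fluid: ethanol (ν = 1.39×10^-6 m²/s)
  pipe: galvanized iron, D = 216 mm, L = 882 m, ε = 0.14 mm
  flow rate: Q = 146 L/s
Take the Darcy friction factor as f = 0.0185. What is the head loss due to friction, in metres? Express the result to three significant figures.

V = 4Q/(πD²) = 4·0.146/(π·0.216²) = 3.984 m/s
h_f = f(L/D)V²/(2g) = 0.01850·(882/0.216)·3.984²/(2·9.81) = 61.12 m

h_f ≈ 61.1 m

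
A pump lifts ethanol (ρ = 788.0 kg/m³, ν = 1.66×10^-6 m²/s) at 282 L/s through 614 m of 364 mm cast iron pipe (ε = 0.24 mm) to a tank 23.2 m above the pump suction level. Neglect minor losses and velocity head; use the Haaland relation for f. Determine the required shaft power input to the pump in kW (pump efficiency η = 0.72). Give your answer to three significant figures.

P_shaft ≈ 105 kW

V = 4Q/(πD²) = 2.710 m/s; Re = 5.94×10^5; ε/D = 6.59×10^-4; f = 0.01842
h_f = f(L/D)V²/2g = 11.63 m
Total head H = z + h_f = 23.2 + 11.63 = 34.83 m
P_hyd = ρgQH = 788.0·9.81·0.282·34.83 = 75.92 kW
P_shaft = P_hyd/η = 75.92/0.72 = 105.4 kW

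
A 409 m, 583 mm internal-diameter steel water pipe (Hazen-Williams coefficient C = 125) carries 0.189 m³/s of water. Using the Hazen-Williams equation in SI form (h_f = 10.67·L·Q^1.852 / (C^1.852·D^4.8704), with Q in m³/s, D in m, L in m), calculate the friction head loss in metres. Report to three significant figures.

h_f ≈ 0.361 m

h_f = 10.67·409·0.189^1.852 / (125^1.852·0.583^4.8704) = 0.3612 m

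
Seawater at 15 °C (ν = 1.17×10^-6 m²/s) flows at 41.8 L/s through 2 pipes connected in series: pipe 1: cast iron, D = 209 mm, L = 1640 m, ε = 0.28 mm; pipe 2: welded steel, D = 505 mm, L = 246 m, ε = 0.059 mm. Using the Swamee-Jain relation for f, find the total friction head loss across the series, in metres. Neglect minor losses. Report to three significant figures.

Pipe 1: V = 1.218 m/s, Re = 2.18×10^5, ε/D = 0.00134, f = 0.02235, h_1 = f(L/D)V²/2g = 13.27 m
Pipe 2: V = 0.2087 m/s, Re = 9.01×10^4, ε/D = 1.17×10^-4, f = 0.01891, h_2 = f(L/D)V²/2g = 0.02044 m
Series → Q common, losses add: H = Σh = 13.29 m

H ≈ 13.3 m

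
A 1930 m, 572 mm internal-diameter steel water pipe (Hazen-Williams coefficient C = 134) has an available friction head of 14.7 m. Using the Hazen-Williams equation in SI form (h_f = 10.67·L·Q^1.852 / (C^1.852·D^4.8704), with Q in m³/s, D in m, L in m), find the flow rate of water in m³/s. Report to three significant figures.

Q ≈ 0.617 m³/s

Rearranging: Q = [h_f·C^1.852·D^4.8704 / (10.67·L)]^(1/1.852)
Q = [14.7·134^1.852·0.572^4.8704 / (10.67·1930)]^0.540 = 0.6169 m³/s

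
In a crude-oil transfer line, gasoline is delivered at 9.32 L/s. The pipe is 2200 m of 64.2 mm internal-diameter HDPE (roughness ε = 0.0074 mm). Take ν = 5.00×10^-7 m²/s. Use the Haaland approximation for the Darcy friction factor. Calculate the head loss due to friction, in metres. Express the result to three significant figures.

V = 4Q/(πD²) = 4·0.00932/(π·0.0642²) = 2.879 m/s
Re = VD/ν = 2.879·0.0642/5.00×10^-7 = 3.70×10^5 → turbulent
ε/D = 0.0074/64.2 = 1.15×10^-4
Haaland: f = 0.01495
h_f = f(L/D)V²/(2g) = 0.01495·(2200/0.0642)·2.879²/(2·9.81) = 216.5 m

h_f ≈ 216 m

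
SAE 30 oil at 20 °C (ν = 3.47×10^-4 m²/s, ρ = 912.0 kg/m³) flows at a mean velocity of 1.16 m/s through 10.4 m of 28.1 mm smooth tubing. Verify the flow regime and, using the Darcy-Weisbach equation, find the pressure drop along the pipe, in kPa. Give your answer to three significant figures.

Re = VD/ν = 1.16·0.02810/3.47×10^-4 = 93.9 → laminar (Re < 2300)
f = 64/Re = 0.6813
h_f = f(L/D)V²/(2g) = 0.6813·(10.4/0.02810)·1.16²/(2·9.81) = 17.29 m
Δp = ρg·h_f = 912.0·9.81·17.29 = 154.7 kPa

Δp ≈ 155 kPa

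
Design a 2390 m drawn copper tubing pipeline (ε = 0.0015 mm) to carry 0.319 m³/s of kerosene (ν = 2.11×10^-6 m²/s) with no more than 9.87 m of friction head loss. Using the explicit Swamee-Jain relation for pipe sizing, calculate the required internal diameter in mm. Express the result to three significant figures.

Swamee-Jain (Type III): D = 0.66·[ε^1.25·(LQ²/(gh_f))^4.75 + ν·Q^9.4·(L/(gh_f))^5.2]^0.04
LQ²/(gh_f) = 2.512; L/(gh_f) = 24.68
Term 1 = ε^1.25·(…)^4.75 = 4.17×10^-6; Term 2 = ν·Q^9.4·(…)^5.2 = 7.95×10^-4
D = 0.66·(4.17×10^-6 + 7.95×10^-4)^0.04 = 0.4962 m = 496 mm
Check: V = 1.65 m/s, Re = 3.88×10^5, f = 0.01375, h_f = 9.18 m ≈ 9.87 m ✓

D ≈ 496 mm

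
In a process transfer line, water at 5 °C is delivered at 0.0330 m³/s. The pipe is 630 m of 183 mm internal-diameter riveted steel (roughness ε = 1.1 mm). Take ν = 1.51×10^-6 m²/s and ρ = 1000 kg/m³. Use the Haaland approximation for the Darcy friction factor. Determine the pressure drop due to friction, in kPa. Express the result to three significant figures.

Δp ≈ 88.6 kPa

V = 4Q/(πD²) = 4·0.0330/(π·0.183²) = 1.255 m/s
Re = VD/ν = 1.255·0.183/1.51×10^-6 = 1.52×10^5 → turbulent
ε/D = 1.1/183 = 0.00601
Haaland: f = 0.03270
h_f = f(L/D)V²/(2g) = 0.03270·(630/0.183)·1.255²/(2·9.81) = 9.032 m
Δp = ρg·h_f = 1000·9.81·9.032 = 88.61 kPa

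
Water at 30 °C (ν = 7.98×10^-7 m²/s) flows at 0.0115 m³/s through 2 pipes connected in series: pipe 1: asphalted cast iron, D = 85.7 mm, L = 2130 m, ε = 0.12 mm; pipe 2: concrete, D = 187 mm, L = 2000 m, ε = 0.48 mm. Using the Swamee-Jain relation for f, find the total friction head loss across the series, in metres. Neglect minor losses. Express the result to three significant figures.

H ≈ 116 m

Pipe 1: V = 1.994 m/s, Re = 2.14×10^5, ε/D = 0.00140, f = 0.02257, h_1 = f(L/D)V²/2g = 113.7 m
Pipe 2: V = 0.4187 m/s, Re = 9.81×10^4, ε/D = 0.00257, f = 0.02676, h_2 = f(L/D)V²/2g = 2.558 m
Series → Q common, losses add: H = Σh = 116.2 m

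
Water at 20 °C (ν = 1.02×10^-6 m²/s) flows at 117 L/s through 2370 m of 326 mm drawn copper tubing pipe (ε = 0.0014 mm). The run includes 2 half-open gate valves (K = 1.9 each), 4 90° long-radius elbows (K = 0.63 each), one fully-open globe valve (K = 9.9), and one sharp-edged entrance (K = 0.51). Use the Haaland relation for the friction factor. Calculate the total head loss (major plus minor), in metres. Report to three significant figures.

V = 4Q/(πD²) = 1.402 m/s; V²/2g = 0.1001 m
Re = 4.48×10^5, ε/D = 4.29×10^-6 → f = 0.01337 (Haaland)
Major: h_f = f(L/D)·V²/2g = 0.01337·7270·0.1001 = 9.732 m
Minor: ΣK = 16.7; h_m = ΣK·V²/2g = 1.675 m
Total H_L = 9.732 + 1.675 = 11.41 m

H_L ≈ 11.4 m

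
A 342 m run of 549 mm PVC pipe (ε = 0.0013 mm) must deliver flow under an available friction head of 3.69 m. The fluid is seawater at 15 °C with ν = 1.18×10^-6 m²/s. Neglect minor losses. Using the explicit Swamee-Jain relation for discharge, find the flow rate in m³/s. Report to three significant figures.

Q ≈ 0.772 m³/s

Swamee-Jain (Type II): Q = -0.965·√(gD⁵h_f/L)·ln[ε/(3.7D) + √(3.17ν²L/(gD³h_f))]
√(gD⁵h_f/L) = √(9.81·0.549⁵·3.69/342) = 0.07265
ε/(3.7D) = 6.40×10^-7; √(3.17ν²L/(gD³h_f)) = 1.59×10^-5
Q = -0.965·0.07265·ln(1.652×10^-5) = 0.7720 m³/s
Check: V = 3.26 m/s, Re = 1.52×10^6, f = 0.01091, h_f = 3.68 m ≈ 3.69 m ✓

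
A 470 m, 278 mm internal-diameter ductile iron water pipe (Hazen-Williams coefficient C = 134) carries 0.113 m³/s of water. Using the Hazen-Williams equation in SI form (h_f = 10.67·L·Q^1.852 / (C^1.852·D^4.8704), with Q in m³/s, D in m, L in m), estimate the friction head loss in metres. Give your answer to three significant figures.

h_f ≈ 5.19 m

h_f = 10.67·470·0.113^1.852 / (134^1.852·0.278^4.8704) = 5.187 m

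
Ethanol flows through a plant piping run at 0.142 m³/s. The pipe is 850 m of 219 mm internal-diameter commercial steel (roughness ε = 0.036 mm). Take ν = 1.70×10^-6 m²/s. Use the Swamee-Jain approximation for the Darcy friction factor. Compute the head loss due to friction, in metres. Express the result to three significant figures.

V = 4Q/(πD²) = 4·0.142/(π·0.219²) = 3.770 m/s
Re = VD/ν = 3.770·0.219/1.70×10^-6 = 4.86×10^5 → turbulent
ε/D = 0.036/219 = 1.64×10^-4
Swamee-Jain: f = 0.01521
h_f = f(L/D)V²/(2g) = 0.01521·(850/0.219)·3.770²/(2·9.81) = 42.75 m

h_f ≈ 42.8 m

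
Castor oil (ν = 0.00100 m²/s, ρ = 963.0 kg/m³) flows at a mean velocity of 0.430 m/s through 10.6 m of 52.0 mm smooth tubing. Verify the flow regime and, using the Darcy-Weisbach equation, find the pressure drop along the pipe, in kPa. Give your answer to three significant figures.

Δp ≈ 51.9 kPa

Re = VD/ν = 0.430·0.05200/0.00100 = 22.4 → laminar (Re < 2300)
f = 64/Re = 2.862
h_f = f(L/D)V²/(2g) = 2.862·(10.6/0.05200)·0.430²/(2·9.81) = 5.499 m
Δp = ρg·h_f = 963.0·9.81·5.499 = 51.95 kPa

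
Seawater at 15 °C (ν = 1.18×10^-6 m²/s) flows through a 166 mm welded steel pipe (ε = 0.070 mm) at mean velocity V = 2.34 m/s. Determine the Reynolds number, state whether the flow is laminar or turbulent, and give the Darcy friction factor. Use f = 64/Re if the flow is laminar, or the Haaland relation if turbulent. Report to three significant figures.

Re = VD/ν = 2.340·0.166/1.18×10^-6 = 3.29×10^5
Re > 4000 → turbulent; ε/D = 4.22×10^-4
Haaland: f = 0.01749

Re ≈ 3.29×10^5; turbulent; f ≈ 0.0175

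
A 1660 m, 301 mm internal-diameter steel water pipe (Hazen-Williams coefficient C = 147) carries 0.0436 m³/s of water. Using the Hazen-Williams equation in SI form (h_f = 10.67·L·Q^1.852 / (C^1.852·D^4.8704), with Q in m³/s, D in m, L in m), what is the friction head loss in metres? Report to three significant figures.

h_f ≈ 1.80 m

h_f = 10.67·1660·0.0436^1.852 / (147^1.852·0.301^4.8704) = 1.796 m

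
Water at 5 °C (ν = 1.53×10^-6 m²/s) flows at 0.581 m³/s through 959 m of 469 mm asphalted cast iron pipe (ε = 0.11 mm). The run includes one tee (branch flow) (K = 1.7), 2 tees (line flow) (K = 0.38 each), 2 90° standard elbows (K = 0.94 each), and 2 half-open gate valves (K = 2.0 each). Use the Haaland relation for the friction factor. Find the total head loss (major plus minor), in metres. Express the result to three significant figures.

V = 4Q/(πD²) = 3.363 m/s; V²/2g = 0.5765 m
Re = 1.03×10^6, ε/D = 2.35×10^-4 → f = 0.01495 (Haaland)
Major: h_f = f(L/D)·V²/2g = 0.01495·2045·0.5765 = 17.62 m
Minor: ΣK = 8.34; h_m = ΣK·V²/2g = 4.808 m
Total H_L = 17.62 + 4.808 = 22.43 m

H_L ≈ 22.4 m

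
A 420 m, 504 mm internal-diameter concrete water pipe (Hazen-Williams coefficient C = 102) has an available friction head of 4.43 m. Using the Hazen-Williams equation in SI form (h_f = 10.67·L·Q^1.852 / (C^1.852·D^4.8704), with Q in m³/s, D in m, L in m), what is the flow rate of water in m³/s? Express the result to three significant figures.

Rearranging: Q = [h_f·C^1.852·D^4.8704 / (10.67·L)]^(1/1.852)
Q = [4.43·102^1.852·0.504^4.8704 / (10.67·420)]^0.540 = 0.4013 m³/s

Q ≈ 0.401 m³/s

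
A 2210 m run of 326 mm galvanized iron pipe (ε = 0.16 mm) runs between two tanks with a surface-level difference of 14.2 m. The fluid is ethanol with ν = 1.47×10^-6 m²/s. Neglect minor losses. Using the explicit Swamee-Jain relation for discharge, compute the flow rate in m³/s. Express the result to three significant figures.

Swamee-Jain (Type II): Q = -0.965·√(gD⁵h_f/L)·ln[ε/(3.7D) + √(3.17ν²L/(gD³h_f))]
√(gD⁵h_f/L) = √(9.81·0.326⁵·14.2/2210) = 0.01523
ε/(3.7D) = 1.33×10^-4; √(3.17ν²L/(gD³h_f)) = 5.60×10^-5
Q = -0.965·0.01523·ln(1.887×10^-4) = 0.1261 m³/s
Check: V = 1.51 m/s, Re = 3.35×10^5, f = 0.01814, h_f = 14.3 m ≈ 14.2 m ✓

Q ≈ 0.126 m³/s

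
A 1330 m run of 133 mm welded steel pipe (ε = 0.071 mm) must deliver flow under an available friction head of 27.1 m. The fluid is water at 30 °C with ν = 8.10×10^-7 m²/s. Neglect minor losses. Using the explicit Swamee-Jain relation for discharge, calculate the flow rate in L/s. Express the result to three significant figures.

Swamee-Jain (Type II): Q = -0.965·√(gD⁵h_f/L)·ln[ε/(3.7D) + √(3.17ν²L/(gD³h_f))]
√(gD⁵h_f/L) = √(9.81·0.133⁵·27.1/1330) = 0.002884
ε/(3.7D) = 1.44×10^-4; √(3.17ν²L/(gD³h_f)) = 6.65×10^-5
Q = -0.965·0.002884·ln(2.108×10^-4) = 0.02356 m³/s
Check: V = 1.70 m/s, Re = 2.78×10^5, f = 0.01862, h_f = 27.3 m ≈ 27.1 m ✓

Q ≈ 23.6 L/s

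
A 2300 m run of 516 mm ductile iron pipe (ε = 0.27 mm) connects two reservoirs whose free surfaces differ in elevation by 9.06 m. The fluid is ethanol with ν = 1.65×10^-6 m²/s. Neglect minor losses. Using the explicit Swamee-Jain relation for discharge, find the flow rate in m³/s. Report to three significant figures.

Q ≈ 0.312 m³/s

Swamee-Jain (Type II): Q = -0.965·√(gD⁵h_f/L)·ln[ε/(3.7D) + √(3.17ν²L/(gD³h_f))]
√(gD⁵h_f/L) = √(9.81·0.516⁵·9.06/2300) = 0.03760
ε/(3.7D) = 1.41×10^-4; √(3.17ν²L/(gD³h_f)) = 4.03×10^-5
Q = -0.965·0.03760·ln(1.817×10^-4) = 0.3125 m³/s
Check: V = 1.49 m/s, Re = 4.67×10^5, f = 0.01798, h_f = 9.12 m ≈ 9.06 m ✓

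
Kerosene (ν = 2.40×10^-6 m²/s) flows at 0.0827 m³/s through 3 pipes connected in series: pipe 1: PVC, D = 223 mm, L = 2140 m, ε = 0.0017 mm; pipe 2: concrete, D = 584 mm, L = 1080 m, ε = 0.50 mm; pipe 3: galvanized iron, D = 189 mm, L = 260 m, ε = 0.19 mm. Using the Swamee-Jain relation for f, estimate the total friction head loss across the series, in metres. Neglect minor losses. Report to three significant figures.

H ≈ 47.3 m

Pipe 1: V = 2.117 m/s, Re = 1.97×10^5, ε/D = 7.62×10^-6, f = 0.01565, h_1 = f(L/D)V²/2g = 34.32 m
Pipe 2: V = 0.3087 m/s, Re = 7.51×10^4, ε/D = 8.56×10^-4, f = 0.02253, h_2 = f(L/D)V²/2g = 0.2024 m
Pipe 3: V = 2.948 m/s, Re = 2.32×10^5, ε/D = 0.00101, f = 0.02103, h_3 = f(L/D)V²/2g = 12.81 m
Series → Q common, losses add: H = Σh = 47.34 m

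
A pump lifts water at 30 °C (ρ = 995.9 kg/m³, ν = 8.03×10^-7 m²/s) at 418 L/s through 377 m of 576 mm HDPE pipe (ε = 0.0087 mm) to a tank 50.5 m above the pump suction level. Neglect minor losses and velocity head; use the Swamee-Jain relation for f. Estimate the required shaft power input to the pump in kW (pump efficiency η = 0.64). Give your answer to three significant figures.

P_shaft ≈ 329 kW

V = 4Q/(πD²) = 1.604 m/s; Re = 1.15×10^6; ε/D = 1.51×10^-5; f = 0.01173
h_f = f(L/D)V²/2g = 1.007 m
Total head H = z + h_f = 50.5 + 1.007 = 51.51 m
P_hyd = ρgQH = 995.9·9.81·0.418·51.51 = 210.3 kW
P_shaft = P_hyd/η = 210.3/0.64 = 328.7 kW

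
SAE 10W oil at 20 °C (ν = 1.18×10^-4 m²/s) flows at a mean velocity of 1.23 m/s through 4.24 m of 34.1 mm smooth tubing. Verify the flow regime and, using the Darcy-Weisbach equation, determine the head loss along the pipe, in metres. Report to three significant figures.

Re = VD/ν = 1.23·0.03410/1.18×10^-4 = 355 → laminar (Re < 2300)
f = 64/Re = 0.1801
h_f = f(L/D)V²/(2g) = 0.1801·(4.24/0.03410)·1.23²/(2·9.81) = 1.726 m

h_f ≈ 1.73 m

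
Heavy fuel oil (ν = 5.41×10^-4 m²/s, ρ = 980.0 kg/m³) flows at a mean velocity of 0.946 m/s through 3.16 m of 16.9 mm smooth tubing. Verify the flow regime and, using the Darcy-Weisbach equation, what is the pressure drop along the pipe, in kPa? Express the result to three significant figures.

Δp ≈ 178 kPa

Re = VD/ν = 0.946·0.01690/5.41×10^-4 = 29.6 → laminar (Re < 2300)
f = 64/Re = 2.166
h_f = f(L/D)V²/(2g) = 2.166·(3.16/0.01690)·0.946²/(2·9.81) = 18.47 m
Δp = ρg·h_f = 980.0·9.81·18.47 = 177.6 kPa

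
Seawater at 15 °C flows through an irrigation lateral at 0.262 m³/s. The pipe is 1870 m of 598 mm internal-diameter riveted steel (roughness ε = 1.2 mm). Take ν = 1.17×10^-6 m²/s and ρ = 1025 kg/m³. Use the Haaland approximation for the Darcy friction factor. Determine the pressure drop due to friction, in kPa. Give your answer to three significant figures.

Δp ≈ 33.2 kPa

V = 4Q/(πD²) = 4·0.262/(π·0.598²) = 0.9328 m/s
Re = VD/ν = 0.9328·0.598/1.17×10^-6 = 4.77×10^5 → turbulent
ε/D = 1.2/598 = 0.00201
Haaland: f = 0.02383
h_f = f(L/D)V²/(2g) = 0.02383·(1870/0.598)·0.9328²/(2·9.81) = 3.304 m
Δp = ρg·h_f = 1025·9.81·3.304 = 33.23 kPa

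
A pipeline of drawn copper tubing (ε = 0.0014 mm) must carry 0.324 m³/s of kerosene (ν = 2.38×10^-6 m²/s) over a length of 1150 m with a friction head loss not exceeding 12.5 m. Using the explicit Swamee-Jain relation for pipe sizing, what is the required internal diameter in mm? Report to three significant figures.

D ≈ 410 mm

Swamee-Jain (Type III): D = 0.66·[ε^1.25·(LQ²/(gh_f))^4.75 + ν·Q^9.4·(L/(gh_f))^5.2]^0.04
LQ²/(gh_f) = 0.9845; L/(gh_f) = 9.378
Term 1 = ε^1.25·(…)^4.75 = 4.47×10^-8; Term 2 = ν·Q^9.4·(…)^5.2 = 6.77×10^-6
D = 0.66·(4.47×10^-8 + 6.77×10^-6)^0.04 = 0.4101 m = 410 mm
Check: V = 2.45 m/s, Re = 4.23×10^5, f = 0.01354, h_f = 11.6 m ≈ 12.5 m ✓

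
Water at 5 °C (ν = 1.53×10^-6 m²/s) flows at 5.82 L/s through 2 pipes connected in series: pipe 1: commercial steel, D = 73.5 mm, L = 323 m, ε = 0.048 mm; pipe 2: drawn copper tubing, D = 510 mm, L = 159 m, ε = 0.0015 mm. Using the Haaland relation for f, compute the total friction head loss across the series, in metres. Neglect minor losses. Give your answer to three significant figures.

Pipe 1: V = 1.372 m/s, Re = 6.59×10^4, ε/D = 6.53×10^-4, f = 0.02181, h_1 = f(L/D)V²/2g = 9.190 m
Pipe 2: V = 0.02849 m/s, Re = 9500, ε/D = 2.94×10^-6, f = 0.03133, h_2 = f(L/D)V²/2g = 4.041×10^-4 m
Series → Q common, losses add: H = Σh = 9.190 m

H ≈ 9.19 m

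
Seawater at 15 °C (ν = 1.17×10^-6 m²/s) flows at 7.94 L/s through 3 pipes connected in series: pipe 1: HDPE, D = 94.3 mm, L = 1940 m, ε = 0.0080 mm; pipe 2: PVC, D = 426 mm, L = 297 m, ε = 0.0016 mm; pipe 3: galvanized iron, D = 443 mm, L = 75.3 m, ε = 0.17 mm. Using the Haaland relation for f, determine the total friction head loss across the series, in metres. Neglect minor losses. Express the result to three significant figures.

H ≈ 25.1 m

Pipe 1: V = 1.137 m/s, Re = 9.16×10^4, ε/D = 8.48×10^-5, f = 0.01850, h_1 = f(L/D)V²/2g = 25.08 m
Pipe 2: V = 0.05571 m/s, Re = 2.03×10^4, ε/D = 3.76×10^-6, f = 0.02566, h_2 = f(L/D)V²/2g = 0.002830 m
Pipe 3: V = 0.05151 m/s, Re = 1.95×10^4, ε/D = 3.84×10^-4, f = 0.02659, h_3 = f(L/D)V²/2g = 6.112×10^-4 m
Series → Q common, losses add: H = Σh = 25.08 m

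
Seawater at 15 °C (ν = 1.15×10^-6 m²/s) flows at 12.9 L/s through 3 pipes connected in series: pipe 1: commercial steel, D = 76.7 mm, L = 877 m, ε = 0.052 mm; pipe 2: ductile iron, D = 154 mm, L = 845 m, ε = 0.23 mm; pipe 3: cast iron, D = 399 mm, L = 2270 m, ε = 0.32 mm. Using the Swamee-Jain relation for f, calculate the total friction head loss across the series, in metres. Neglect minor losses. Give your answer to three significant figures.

H ≈ 93.8 m

Pipe 1: V = 2.792 m/s, Re = 1.86×10^5, ε/D = 6.78×10^-4, f = 0.01993, h_1 = f(L/D)V²/2g = 90.52 m
Pipe 2: V = 0.6926 m/s, Re = 9.27×10^4, ε/D = 0.00149, f = 0.02406, h_2 = f(L/D)V²/2g = 3.228 m
Pipe 3: V = 0.1032 m/s, Re = 3.58×10^4, ε/D = 8.02×10^-4, f = 0.02486, h_3 = f(L/D)V²/2g = 0.07673 m
Series → Q common, losses add: H = Σh = 93.82 m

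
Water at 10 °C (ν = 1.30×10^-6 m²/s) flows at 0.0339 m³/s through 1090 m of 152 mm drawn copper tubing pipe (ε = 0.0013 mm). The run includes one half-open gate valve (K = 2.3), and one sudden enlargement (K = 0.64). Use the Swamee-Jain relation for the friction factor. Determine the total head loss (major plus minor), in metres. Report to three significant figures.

H_L ≈ 20.1 m

V = 4Q/(πD²) = 1.868 m/s; V²/2g = 0.1779 m
Re = 2.18×10^5, ε/D = 8.55×10^-6 → f = 0.01535 (Swamee-Jain)
Major: h_f = f(L/D)·V²/2g = 0.01535·7171·0.1779 = 19.58 m
Minor: ΣK = 2.94; h_m = ΣK·V²/2g = 0.5230 m
Total H_L = 19.58 + 0.5230 = 20.11 m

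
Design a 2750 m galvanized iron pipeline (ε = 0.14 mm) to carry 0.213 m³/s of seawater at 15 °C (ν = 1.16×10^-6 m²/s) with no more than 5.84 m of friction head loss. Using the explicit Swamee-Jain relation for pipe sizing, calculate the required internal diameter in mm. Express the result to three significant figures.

Swamee-Jain (Type III): D = 0.66·[ε^1.25·(LQ²/(gh_f))^4.75 + ν·Q^9.4·(L/(gh_f))^5.2]^0.04
LQ²/(gh_f) = 2.178; L/(gh_f) = 48.00
Term 1 = ε^1.25·(…)^4.75 = 6.14×10^-4; Term 2 = ν·Q^9.4·(…)^5.2 = 3.12×10^-4
D = 0.66·(6.14×10^-4 + 3.12×10^-4)^0.04 = 0.4991 m = 499 mm
Check: V = 1.09 m/s, Re = 4.68×10^5, f = 0.01629, h_f = 5.42 m ≈ 5.84 m ✓

D ≈ 499 mm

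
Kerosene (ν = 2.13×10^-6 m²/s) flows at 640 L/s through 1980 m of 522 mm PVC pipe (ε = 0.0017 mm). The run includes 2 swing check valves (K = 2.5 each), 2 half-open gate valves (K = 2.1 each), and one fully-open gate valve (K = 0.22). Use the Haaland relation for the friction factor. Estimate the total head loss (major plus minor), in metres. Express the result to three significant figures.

V = 4Q/(πD²) = 2.991 m/s; V²/2g = 0.4558 m
Re = 7.33×10^5, ε/D = 3.26×10^-6 → f = 0.01226 (Haaland)
Major: h_f = f(L/D)·V²/2g = 0.01226·3793·0.4558 = 21.20 m
Minor: ΣK = 9.42; h_m = ΣK·V²/2g = 4.294 m
Total H_L = 21.20 + 4.294 = 25.49 m

H_L ≈ 25.5 m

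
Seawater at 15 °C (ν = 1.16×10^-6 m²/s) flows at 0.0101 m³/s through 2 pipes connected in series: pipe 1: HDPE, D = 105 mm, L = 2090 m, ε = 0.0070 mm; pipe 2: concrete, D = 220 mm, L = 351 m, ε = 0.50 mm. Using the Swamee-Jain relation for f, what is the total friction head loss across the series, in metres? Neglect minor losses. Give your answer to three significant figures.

Pipe 1: V = 1.166 m/s, Re = 1.06×10^5, ε/D = 6.67×10^-5, f = 0.01807, h_1 = f(L/D)V²/2g = 24.95 m
Pipe 2: V = 0.2657 m/s, Re = 5.04×10^4, ε/D = 0.00227, f = 0.02737, h_2 = f(L/D)V²/2g = 0.1571 m
Series → Q common, losses add: H = Σh = 25.10 m

H ≈ 25.1 m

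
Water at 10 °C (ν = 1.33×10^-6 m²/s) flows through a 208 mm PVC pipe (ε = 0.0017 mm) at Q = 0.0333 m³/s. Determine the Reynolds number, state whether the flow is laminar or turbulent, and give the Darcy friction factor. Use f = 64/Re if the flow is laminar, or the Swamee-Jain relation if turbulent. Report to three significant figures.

V = 4Q/(πD²) = 0.9800 m/s
Re = VD/ν = 0.9800·0.208/1.33×10^-6 = 1.53×10^5
Re > 4000 → turbulent; ε/D = 8.17×10^-6
Swamee-Jain: f = 0.01643

Re ≈ 1.53×10^5; turbulent; f ≈ 0.0164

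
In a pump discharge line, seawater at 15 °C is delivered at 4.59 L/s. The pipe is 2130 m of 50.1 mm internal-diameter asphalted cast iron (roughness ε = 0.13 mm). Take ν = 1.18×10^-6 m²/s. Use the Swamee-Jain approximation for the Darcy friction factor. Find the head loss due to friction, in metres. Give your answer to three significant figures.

V = 4Q/(πD²) = 4·0.00459/(π·0.0501²) = 2.328 m/s
Re = VD/ν = 2.328·0.0501/1.18×10^-6 = 9.89×10^4 → turbulent
ε/D = 0.13/50.1 = 0.00259
Swamee-Jain: f = 0.02682
h_f = f(L/D)V²/(2g) = 0.02682·(2130/0.0501)·2.328²/(2·9.81) = 315.0 m

h_f ≈ 315 m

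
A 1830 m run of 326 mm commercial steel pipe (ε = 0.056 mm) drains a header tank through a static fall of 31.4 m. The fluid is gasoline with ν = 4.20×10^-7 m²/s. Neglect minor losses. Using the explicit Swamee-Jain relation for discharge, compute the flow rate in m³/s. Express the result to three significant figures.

Q ≈ 0.235 m³/s

Swamee-Jain (Type II): Q = -0.965·√(gD⁵h_f/L)·ln[ε/(3.7D) + √(3.17ν²L/(gD³h_f))]
√(gD⁵h_f/L) = √(9.81·0.326⁵·31.4/1830) = 0.02490
ε/(3.7D) = 4.64×10^-5; √(3.17ν²L/(gD³h_f)) = 9.79×10^-6
Q = -0.965·0.02490·ln(5.622×10^-5) = 0.2351 m³/s
Check: V = 2.82 m/s, Re = 2.19×10^6, f = 0.01392, h_f = 31.6 m ≈ 31.4 m ✓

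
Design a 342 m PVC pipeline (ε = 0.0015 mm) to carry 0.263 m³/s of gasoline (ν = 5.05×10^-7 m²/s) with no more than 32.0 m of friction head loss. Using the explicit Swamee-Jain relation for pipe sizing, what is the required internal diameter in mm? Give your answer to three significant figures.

Swamee-Jain (Type III): D = 0.66·[ε^1.25·(LQ²/(gh_f))^4.75 + ν·Q^9.4·(L/(gh_f))^5.2]^0.04
LQ²/(gh_f) = 0.07536; L/(gh_f) = 1.089
Term 1 = ε^1.25·(…)^4.75 = 2.43×10^-13; Term 2 = ν·Q^9.4·(…)^5.2 = 2.78×10^-12
D = 0.66·(2.43×10^-13 + 2.78×10^-12)^0.04 = 0.2284 m = 228 mm
Check: V = 6.42 m/s, Re = 2.90×10^6, f = 0.01009, h_f = 31.7 m ≈ 32.0 m ✓

D ≈ 228 mm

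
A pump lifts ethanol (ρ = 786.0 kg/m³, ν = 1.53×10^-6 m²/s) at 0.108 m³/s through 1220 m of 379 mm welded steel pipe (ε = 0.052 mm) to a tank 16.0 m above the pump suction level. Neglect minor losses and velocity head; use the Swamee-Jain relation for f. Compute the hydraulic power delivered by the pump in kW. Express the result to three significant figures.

V = 4Q/(πD²) = 0.9573 m/s; Re = 2.37×10^5; ε/D = 1.37×10^-4; f = 0.01628
h_f = f(L/D)V²/2g = 2.448 m
Total head H = z + h_f = 16.0 + 2.448 = 18.45 m
P_hyd = ρgQH = 786.0·9.81·0.108·18.45 = 15.36 kW

P_hyd ≈ 15.4 kW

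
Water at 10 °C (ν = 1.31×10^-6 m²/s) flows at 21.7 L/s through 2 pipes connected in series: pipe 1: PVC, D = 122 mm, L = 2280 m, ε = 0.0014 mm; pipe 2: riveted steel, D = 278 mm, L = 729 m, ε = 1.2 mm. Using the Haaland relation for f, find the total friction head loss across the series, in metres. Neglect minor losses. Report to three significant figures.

Pipe 1: V = 1.856 m/s, Re = 1.73×10^5, ε/D = 1.15×10^-5, f = 0.01601, h_1 = f(L/D)V²/2g = 52.55 m
Pipe 2: V = 0.3575 m/s, Re = 7.59×10^4, ε/D = 0.00432, f = 0.03033, h_2 = f(L/D)V²/2g = 0.5182 m
Series → Q common, losses add: H = Σh = 53.07 m

H ≈ 53.1 m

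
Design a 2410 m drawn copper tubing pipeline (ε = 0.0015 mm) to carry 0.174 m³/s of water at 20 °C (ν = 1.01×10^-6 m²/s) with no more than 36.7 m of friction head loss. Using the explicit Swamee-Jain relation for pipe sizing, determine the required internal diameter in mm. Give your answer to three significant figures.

Swamee-Jain (Type III): D = 0.66·[ε^1.25·(LQ²/(gh_f))^4.75 + ν·Q^9.4·(L/(gh_f))^5.2]^0.04
LQ²/(gh_f) = 0.2027; L/(gh_f) = 6.694
Term 1 = ε^1.25·(…)^4.75 = 2.67×10^-11; Term 2 = ν·Q^9.4·(…)^5.2 = 1.44×10^-9
D = 0.66·(2.67×10^-11 + 1.44×10^-9)^0.04 = 0.2926 m = 293 mm
Check: V = 2.59 m/s, Re = 7.50×10^5, f = 0.01230, h_f = 34.6 m ≈ 36.7 m ✓

D ≈ 293 mm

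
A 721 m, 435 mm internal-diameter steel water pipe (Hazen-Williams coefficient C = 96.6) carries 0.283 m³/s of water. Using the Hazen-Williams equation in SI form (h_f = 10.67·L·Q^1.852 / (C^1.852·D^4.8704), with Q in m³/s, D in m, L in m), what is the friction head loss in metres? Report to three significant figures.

h_f ≈ 9.02 m

h_f = 10.67·721·0.283^1.852 / (96.6^1.852·0.435^4.8704) = 9.023 m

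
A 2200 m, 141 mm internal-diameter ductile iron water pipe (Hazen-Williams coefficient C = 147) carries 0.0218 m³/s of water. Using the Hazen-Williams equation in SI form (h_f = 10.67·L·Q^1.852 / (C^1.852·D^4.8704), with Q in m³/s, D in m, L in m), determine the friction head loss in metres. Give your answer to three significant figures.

h_f ≈ 26.5 m

h_f = 10.67·2200·0.0218^1.852 / (147^1.852·0.141^4.8704) = 26.50 m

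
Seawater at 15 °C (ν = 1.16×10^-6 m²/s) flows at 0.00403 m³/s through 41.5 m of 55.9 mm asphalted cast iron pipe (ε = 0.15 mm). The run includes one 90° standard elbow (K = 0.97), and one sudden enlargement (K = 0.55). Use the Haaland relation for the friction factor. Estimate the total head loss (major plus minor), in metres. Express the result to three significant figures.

V = 4Q/(πD²) = 1.642 m/s; V²/2g = 0.1374 m
Re = 7.91×10^4, ε/D = 0.00268 → f = 0.02698 (Haaland)
Major: h_f = f(L/D)·V²/2g = 0.02698·742.4·0.1374 = 2.753 m
Minor: ΣK = 1.52; h_m = ΣK·V²/2g = 0.2089 m
Total H_L = 2.753 + 0.2089 = 2.961 m

H_L ≈ 2.96 m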